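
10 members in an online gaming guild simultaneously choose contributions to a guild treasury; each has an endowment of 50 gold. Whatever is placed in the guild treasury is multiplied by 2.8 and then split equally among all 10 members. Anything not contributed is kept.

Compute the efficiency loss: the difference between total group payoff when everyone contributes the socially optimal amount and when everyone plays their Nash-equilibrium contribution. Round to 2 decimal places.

Each contributed unit returns 2.8/10 = 0.2800 to its contributor — below 1 — so contributing 0 is dominant for every player. At the Nash equilibrium everyone keeps their 50, and the group total is 10 × 50 = 500.
Each contributed unit returns 2.800 to the group as a whole (0.2800 to each of 10 players), which exceeds 1, so the social optimum is full contribution: group total = 2.800 × 500 = 1400.00.
Efficiency loss = 1400.00 − 500 = 900.00.

900.00 gold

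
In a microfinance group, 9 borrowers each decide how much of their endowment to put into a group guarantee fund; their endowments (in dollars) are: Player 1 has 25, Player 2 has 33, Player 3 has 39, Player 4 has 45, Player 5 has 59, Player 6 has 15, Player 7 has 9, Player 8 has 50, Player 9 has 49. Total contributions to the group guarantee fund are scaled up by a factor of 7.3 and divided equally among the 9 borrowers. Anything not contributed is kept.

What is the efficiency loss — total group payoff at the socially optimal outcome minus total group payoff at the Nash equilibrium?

2041.20 dollars

The private return per contributed unit is 7.3/9 = 0.8111 < 1 for every player regardless of endowment, so the Nash equilibrium is zero contribution and the group total is Σ E_j = 25 + 33 + 39 + 45 + 59 + 15 + 9 + 50 + 49 = 324.
Each contributed unit returns 7.300 to the group, so the social optimum is full contribution by everyone: group total = 7.300 × 324 = 2365.20.
Efficiency loss = (7.300 − 1) × 324 = 2041.20.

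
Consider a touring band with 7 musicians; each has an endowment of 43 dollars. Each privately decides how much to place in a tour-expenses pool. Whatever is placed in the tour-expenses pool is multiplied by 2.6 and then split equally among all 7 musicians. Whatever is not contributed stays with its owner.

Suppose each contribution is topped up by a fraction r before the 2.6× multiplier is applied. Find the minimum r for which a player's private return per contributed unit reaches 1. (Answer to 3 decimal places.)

With matching at rate r, one contributed unit becomes (1 + r) in the tour-expenses pool and returns 2.6 × (1 + r) / 7 to the contributor.
Setting this equal to 1: 1 + r = 7/2.6 = 2.6923.
So the minimum matching rate is r = 2.6923 − 1 = 1.692.

1.692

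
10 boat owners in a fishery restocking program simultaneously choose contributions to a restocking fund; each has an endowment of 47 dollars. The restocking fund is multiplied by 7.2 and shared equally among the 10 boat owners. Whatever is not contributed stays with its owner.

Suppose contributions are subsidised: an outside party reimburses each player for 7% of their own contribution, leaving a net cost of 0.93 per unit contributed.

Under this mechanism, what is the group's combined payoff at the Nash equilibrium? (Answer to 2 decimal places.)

With the mechanism, a contributed unit returns (7.2/10) / 0.93 = 0.7742 per unit of net cost — still below 1 — so contributing 0 remains dominant for every player.
At the Nash equilibrium no one contributes; group total payoff = 10 × 47 = 470.

470.00 dollars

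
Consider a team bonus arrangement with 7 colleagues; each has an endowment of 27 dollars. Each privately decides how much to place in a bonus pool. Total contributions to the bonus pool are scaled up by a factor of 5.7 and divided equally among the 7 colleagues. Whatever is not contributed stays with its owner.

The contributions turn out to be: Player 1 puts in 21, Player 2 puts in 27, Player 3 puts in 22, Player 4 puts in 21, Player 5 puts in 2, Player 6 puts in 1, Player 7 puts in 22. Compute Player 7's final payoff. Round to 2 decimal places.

99.46 dollars

Total contributed: 21 + 27 + 22 + 21 + 2 + 1 + 22 = 116.
Each receives 5.7 × 116 / 7 = 94.46 from the bonus pool.
Player 7 keeps 27 − 22 = 5, so Player 7's payoff is 5 + 94.46 = 99.46.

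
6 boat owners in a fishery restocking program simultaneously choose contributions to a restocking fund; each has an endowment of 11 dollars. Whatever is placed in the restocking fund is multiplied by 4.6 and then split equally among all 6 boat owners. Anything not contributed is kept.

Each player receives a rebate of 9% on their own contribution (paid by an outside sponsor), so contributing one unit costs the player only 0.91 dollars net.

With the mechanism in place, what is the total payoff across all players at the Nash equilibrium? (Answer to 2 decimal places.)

With the mechanism, a contributed unit returns (4.6/6) / 0.91 = 0.8425 per unit of net cost — still below 1 — so contributing 0 remains dominant for every player.
At the Nash equilibrium no one contributes; group total payoff = 6 × 11 = 66.

66.00 dollars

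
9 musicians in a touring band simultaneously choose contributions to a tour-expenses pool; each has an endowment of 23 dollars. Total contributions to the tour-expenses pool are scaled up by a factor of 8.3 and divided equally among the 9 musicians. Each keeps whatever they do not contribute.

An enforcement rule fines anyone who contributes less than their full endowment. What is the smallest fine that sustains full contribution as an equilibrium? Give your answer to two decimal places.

Given the others contribute fully, the best deviation is to contribute 0 (any partial contribution still incurs the fine and gives up units whose private return 0.9222 is below 1).
Deviating from 23 to 0 saves 23 dollars but forfeits the deviator's share of the drop in the tour-expenses pool: 8.3/9 × 23 = 21.21.
So the deviation gain is 23 − 21.21 = 1.79, and the fine must be at least 1.79 dollars to wipe it out.

1.79 dollars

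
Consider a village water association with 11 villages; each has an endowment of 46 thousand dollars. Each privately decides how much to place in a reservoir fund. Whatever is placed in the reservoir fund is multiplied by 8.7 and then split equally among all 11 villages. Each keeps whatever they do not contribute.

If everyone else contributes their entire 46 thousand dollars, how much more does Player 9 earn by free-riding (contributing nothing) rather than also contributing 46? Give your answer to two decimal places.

9.62 thousand dollars

Switching from a contribution of 46 to 0 lets Player 9 keep an extra 46 thousand dollars, but lowers the reservoir fund by 46, which costs Player 9 their own share of that drop: 8.7/11 × 46 = 36.38.
Net gain = 46 − 36.38 = 9.62. The private return per contributed unit (0.7909) is below 1, so free-riding is indeed the best response regardless of what the others do.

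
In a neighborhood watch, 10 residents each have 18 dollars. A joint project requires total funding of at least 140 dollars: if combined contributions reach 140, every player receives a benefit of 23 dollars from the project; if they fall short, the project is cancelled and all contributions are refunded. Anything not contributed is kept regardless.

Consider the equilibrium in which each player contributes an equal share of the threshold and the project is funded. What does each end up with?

27 dollars

Equal share of the threshold: 140/10 = 14.
At this profile no one gains by cutting their contribution: any cut drops the total below 140, the project is cancelled, contributions are refunded, and the deviator ends with 18, which is less than 18 − 14 + 23 = 27. Contributing more than 14 just wastes the excess. So contributing exactly 14 is a best response.
Each player's payoff: 18 − 14 + 23 = 27.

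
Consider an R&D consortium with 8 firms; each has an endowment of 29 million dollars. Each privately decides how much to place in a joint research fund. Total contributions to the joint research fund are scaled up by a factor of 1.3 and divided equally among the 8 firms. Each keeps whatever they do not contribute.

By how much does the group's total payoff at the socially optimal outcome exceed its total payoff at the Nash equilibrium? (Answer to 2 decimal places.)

69.60 million dollars

Each contributed unit returns 1.3/8 = 0.1625 to its contributor — below 1 — so contributing 0 is dominant for every player. At the Nash equilibrium everyone keeps their 29, and the group total is 8 × 29 = 232.
Each contributed unit returns 1.300 to the group as a whole (0.1625 to each of 8 players), which exceeds 1, so the social optimum is full contribution: group total = 1.300 × 232 = 301.60.
Efficiency loss = 301.60 − 232 = 69.60.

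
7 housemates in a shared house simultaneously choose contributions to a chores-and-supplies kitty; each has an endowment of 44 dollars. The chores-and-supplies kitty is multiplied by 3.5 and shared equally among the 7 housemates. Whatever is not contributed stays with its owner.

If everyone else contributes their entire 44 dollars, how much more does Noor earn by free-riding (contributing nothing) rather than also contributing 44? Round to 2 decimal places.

Switching from a contribution of 44 to 0 lets Noor keep an extra 44 dollars, but lowers the chores-and-supplies kitty by 44, which costs Noor their own share of that drop: 3.5/7 × 44 = 22.00.
Net gain = 44 − 22.00 = 22.00. The private return per contributed unit (0.5000) is below 1, so free-riding is indeed the best response regardless of what the others do.

22.00 dollars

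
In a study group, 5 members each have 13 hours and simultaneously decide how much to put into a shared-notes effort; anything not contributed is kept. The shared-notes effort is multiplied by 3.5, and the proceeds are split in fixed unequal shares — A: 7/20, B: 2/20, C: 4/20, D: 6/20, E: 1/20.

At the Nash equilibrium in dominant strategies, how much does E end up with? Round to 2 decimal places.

17.55 hours

For player j, contributing a unit is worthwhile iff 3.5 × (j's share) ≥ 1, i.e. iff j's share is at least 0.2857.
A and D clear that bar, contributing 13 each; the remaining 3 contribute 0. Total contributed: 26.
E keeps 13 and receives 3.5 × 26 × 1/20 = 4.55 from the shared-notes effort, for a payoff of 17.55.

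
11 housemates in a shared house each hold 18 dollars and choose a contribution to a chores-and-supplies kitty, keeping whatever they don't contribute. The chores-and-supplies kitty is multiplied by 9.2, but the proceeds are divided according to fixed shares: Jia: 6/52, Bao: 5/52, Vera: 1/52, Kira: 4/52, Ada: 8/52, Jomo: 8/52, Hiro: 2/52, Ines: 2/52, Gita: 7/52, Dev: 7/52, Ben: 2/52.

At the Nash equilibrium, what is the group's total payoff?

Each unit j contributes comes back to j as 9.2 × (j's share), so j prefers to contribute only if that share exceeds 1/9.2 = 0.1087; otherwise keeping the unit dominates.
Jia, Ada, Jomo, Gita and Dev are above the threshold, contributing 18 each; the remaining 6 contribute 0. Total contributed: 90.
The chores-and-supplies kitty pays out 9.2 × 90 = 828.00 in total (split across the unequal shares, but the aggregate is all that matters for the group sum).
The 6 free-riders keep 18 each, adding 108. Group total = 108 + 828.00 = 936.00.

936.00 dollars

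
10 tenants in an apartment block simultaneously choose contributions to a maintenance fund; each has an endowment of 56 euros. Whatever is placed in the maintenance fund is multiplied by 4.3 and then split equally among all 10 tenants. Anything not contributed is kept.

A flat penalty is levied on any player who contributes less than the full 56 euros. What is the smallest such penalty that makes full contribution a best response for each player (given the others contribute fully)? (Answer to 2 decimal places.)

31.92 euros

Given the others contribute fully, the best deviation is to contribute 0 (any partial contribution still incurs the fine and gives up units whose private return 0.4300 is below 1).
Deviating from 56 to 0 saves 56 euros but forfeits the deviator's share of the drop in the maintenance fund: 4.3/10 × 56 = 24.08.
So the deviation gain is 56 − 24.08 = 31.92, and the fine must be at least 31.92 euros to wipe it out.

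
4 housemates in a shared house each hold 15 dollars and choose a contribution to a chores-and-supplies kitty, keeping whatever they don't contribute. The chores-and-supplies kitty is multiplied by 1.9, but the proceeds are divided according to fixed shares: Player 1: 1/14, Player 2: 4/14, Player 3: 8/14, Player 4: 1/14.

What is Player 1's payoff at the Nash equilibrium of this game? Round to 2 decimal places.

17.04 dollars

A player with share s gets back 1.9·s per unit contributed, so full contribution is dominant for anyone with s > 1/1.9 = 0.5263 and zero contribution is dominant for anyone below.
Only Player 3 (8/14) clears that bar, contributing 15; the remaining 3 contribute 0. Total contributed: 15.
Player 1 keeps 15 and receives 1.9 × 15 × 1/14 = 2.04 from the chores-and-supplies kitty, for a payoff of 17.04.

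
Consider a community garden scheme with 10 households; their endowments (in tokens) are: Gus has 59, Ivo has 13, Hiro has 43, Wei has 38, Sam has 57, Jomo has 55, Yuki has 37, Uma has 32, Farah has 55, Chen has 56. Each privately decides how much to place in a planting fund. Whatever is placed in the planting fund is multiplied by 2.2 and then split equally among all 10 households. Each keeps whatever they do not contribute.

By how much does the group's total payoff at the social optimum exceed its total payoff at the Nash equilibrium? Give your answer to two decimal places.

534.00 tokens

The private return per contributed unit is 2.2/10 = 0.2200 < 1 for every player regardless of endowment, so the Nash equilibrium is zero contribution and the group total is Σ E_j = 59 + 13 + 43 + 38 + 57 + 55 + 37 + 32 + 55 + 56 = 445.
Each contributed unit returns 2.200 to the group, so the social optimum is full contribution by everyone: group total = 2.200 × 445 = 979.00.
Efficiency loss = (2.200 − 1) × 445 = 534.00.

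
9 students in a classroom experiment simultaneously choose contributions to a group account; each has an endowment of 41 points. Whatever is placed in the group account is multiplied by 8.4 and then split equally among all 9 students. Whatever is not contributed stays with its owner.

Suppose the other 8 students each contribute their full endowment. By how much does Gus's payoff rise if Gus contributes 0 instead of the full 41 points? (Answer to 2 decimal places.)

Switching from a contribution of 41 to 0 lets Gus keep an extra 41 points, but lowers the group account by 41, which costs Gus their own share of that drop: 8.4/9 × 41 = 38.27.
Net gain = 41 − 38.27 = 2.73. The private return per contributed unit (0.9333) is below 1, so free-riding is indeed the best response regardless of what the others do.

2.73 points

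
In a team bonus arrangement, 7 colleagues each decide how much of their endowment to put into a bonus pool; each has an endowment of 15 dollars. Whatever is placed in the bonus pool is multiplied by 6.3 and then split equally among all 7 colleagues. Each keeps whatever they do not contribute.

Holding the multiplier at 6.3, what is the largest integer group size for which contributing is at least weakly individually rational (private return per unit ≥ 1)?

6

Private return per unit is 6.3/(group size), which is ≥ 1 whenever the group size is ≤ 6.3.
The largest such integer is 6.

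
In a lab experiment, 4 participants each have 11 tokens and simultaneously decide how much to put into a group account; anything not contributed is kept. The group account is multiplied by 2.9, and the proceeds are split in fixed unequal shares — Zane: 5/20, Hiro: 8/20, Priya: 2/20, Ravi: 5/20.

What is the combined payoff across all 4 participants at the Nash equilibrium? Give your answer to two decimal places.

64.90 tokens

Each unit j contributes comes back to j as 2.9 × (j's share), so j prefers to contribute only if that share exceeds 1/2.9 = 0.3448; otherwise keeping the unit dominates.
Hiro alone (share 8/20) is above the threshold, contributing 11; the remaining 3 contribute 0. Total contributed: 11.
The group account pays out 2.9 × 11 = 31.90 in total (split across the unequal shares, but the aggregate is all that matters for the group sum).
The 3 free-riders keep 11 each, adding 33. Group total = 33 + 31.90 = 64.90.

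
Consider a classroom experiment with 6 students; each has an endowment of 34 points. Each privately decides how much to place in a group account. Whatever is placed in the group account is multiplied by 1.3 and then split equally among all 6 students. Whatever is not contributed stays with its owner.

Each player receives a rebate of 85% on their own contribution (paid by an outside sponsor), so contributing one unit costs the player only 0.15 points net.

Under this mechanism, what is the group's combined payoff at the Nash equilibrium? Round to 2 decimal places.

Under the mechanism each unit contributed yields (1.3/6) / 0.15 = 1.4444 back to its contributor per unit of net cost, which exceeds 1, making full contribution the dominant choice for everyone.
At the Nash equilibrium everyone contributes 34. Group total payoff = 6 × (34 × 0.85 + 1.3 × 34) = 438.60.

438.60 points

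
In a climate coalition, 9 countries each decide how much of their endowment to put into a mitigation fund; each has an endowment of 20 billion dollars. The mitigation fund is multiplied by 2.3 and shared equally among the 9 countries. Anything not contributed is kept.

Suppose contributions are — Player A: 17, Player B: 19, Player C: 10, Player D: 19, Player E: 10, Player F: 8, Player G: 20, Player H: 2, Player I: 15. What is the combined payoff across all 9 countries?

336.00 billion dollars

Total contributed: 17 + 19 + 10 + 19 + 10 + 8 + 20 + 2 + 15 = 120; total kept: 9 × 20 − 120 = 60.
The mitigation fund pays out 2.3 × 120 = 276.00 in aggregate.
Group total = 60 + 276.00 = 336.00.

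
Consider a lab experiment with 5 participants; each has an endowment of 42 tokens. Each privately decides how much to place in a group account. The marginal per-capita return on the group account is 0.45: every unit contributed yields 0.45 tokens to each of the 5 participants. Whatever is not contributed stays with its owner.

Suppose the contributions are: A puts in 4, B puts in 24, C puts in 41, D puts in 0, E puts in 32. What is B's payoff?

63.45 tokens

Total contributed: 4 + 24 + 41 + 0 + 32 = 101.
Each receives 0.45 × 101 = 45.45 from the group account.
B keeps 42 − 24 = 18, so B's payoff is 18 + 45.45 = 63.45.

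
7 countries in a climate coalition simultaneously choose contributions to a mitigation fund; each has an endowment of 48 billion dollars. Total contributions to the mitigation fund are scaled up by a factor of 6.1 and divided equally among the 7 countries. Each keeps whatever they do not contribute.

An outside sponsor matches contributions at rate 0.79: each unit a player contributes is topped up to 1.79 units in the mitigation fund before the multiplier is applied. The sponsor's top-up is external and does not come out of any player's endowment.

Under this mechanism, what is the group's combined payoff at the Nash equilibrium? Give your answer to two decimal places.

3668.78 billion dollars

With the mechanism, a contributed unit returns 6.1 × 1.79 / 7 = 1.5599 per unit of net cost to the contributor — now above 1 — so contributing fully is weakly dominant for every player.
At the Nash equilibrium everyone contributes 48. Group total payoff = 6.1 × 1.79 × 336 = 3668.78.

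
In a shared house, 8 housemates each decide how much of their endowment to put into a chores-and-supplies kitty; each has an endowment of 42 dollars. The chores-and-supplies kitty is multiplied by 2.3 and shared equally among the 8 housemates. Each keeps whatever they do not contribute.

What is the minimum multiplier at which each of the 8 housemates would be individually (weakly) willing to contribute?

8

A contributed unit returns (multiplier)/8 to its contributor.
This reaches 1 exactly when the multiplier is 8.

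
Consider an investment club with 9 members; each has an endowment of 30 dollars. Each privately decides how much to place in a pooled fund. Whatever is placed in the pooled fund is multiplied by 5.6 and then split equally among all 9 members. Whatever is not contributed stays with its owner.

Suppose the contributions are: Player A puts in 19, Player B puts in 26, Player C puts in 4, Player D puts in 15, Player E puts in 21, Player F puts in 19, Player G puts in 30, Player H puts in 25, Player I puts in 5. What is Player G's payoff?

102.04 dollars

Total contributed: 19 + 26 + 4 + 15 + 21 + 19 + 30 + 25 + 5 = 164.
Each receives 5.6 × 164 / 9 = 102.04 from the pooled fund.
Player G keeps 30 − 30 = 0, so Player G's payoff is 0 + 102.04 = 102.04.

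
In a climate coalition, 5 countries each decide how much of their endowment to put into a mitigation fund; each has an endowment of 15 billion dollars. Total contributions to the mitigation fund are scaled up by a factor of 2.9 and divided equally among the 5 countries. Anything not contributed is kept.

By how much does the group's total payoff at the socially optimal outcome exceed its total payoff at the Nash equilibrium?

142.50 billion dollars

Each contributed unit returns 2.9/5 = 0.5800 to its contributor — below 1 — so contributing 0 is dominant for every player. At the Nash equilibrium everyone keeps their 15, and the group total is 5 × 15 = 75.
Each contributed unit returns 2.900 to the group as a whole (0.5800 to each of 5 players), which exceeds 1, so the social optimum is full contribution: group total = 2.900 × 75 = 217.50.
Efficiency loss = 217.50 − 75 = 142.50.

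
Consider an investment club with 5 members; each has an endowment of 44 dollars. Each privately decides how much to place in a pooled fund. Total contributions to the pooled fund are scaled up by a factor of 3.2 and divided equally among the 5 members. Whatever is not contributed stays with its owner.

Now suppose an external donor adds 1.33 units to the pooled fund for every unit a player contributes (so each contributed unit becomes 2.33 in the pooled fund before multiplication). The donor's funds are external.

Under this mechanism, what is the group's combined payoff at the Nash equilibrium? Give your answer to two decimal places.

1640.32 dollars

With the mechanism, a contributed unit returns 3.2 × 2.33 / 5 = 1.4912 per unit of net cost to the contributor — now above 1 — so contributing fully is weakly dominant for every player.
So the Nash equilibrium is full contribution by all 5; the group earns 3.2 × 2.33 × 220 = 1640.32.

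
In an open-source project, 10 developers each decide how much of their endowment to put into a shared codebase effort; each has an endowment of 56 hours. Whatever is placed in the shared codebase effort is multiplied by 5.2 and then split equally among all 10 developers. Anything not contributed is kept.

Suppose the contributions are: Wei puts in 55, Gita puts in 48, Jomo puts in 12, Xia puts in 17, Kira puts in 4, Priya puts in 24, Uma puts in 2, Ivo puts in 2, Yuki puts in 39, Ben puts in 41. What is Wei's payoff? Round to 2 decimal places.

127.88 hours

Total contributed: 55 + 48 + 12 + 17 + 4 + 24 + 2 + 2 + 39 + 41 = 244.
Each receives 5.2 × 244 / 10 = 126.88 from the shared codebase effort.
Wei keeps 56 − 55 = 1, so Wei's payoff is 1 + 126.88 = 127.88.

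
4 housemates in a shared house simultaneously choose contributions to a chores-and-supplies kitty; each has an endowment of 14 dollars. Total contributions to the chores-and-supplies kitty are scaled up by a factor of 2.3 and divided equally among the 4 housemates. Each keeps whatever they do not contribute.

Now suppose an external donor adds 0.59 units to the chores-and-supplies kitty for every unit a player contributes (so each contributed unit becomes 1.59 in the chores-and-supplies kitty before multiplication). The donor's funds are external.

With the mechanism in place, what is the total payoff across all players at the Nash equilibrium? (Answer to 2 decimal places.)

The effective private return is 2.3 × 1.59 / 4 = 0.9143, which is still under 1, so the mechanism doesn't change anyone's dominant strategy: zero contribution.
Everyone keeps their endowment and the group total is 4 × 14 = 56.

56.00 dollars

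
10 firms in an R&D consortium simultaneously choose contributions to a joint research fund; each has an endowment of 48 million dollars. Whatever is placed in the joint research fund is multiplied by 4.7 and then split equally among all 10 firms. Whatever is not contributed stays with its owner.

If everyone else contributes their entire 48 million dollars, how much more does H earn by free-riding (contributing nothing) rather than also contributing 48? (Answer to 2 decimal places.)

Switching from a contribution of 48 to 0 lets H keep an extra 48 million dollars, but lowers the joint research fund by 48, which costs H their own share of that drop: 4.7/10 × 48 = 22.56.
Net gain = 48 − 22.56 = 25.44. The private return per contributed unit (0.4700) is below 1, so free-riding is indeed the best response regardless of what the others do.

25.44 million dollars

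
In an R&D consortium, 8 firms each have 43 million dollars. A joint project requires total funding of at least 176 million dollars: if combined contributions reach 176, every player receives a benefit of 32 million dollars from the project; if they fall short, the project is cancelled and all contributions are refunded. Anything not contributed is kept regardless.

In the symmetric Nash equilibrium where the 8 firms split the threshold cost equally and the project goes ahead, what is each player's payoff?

53 million dollars

Equal share of the threshold: 176/8 = 22.
At this profile no one gains by cutting their contribution: any cut drops the total below 176, the project is cancelled, contributions are refunded, and the deviator ends with 43, which is less than 43 − 22 + 32 = 53. Contributing more than 22 just wastes the excess. So contributing exactly 22 is a best response.
Each player's payoff: 43 − 22 + 32 = 53.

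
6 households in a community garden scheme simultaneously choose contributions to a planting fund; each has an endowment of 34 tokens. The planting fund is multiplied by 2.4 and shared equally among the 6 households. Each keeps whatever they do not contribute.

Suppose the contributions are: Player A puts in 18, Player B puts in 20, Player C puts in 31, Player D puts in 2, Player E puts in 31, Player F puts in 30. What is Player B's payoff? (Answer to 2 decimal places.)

66.80 tokens

Total contributed: 18 + 20 + 31 + 2 + 31 + 30 = 132.
Each receives 2.4 × 132 / 6 = 52.80 from the planting fund.
Player B keeps 34 − 20 = 14, so Player B's payoff is 14 + 52.80 = 66.80.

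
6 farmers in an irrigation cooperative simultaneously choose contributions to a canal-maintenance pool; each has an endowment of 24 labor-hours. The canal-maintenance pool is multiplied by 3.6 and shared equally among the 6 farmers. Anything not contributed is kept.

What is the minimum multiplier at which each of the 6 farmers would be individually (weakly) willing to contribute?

A contributed unit returns (multiplier)/6 to its contributor.
This reaches 1 exactly when the multiplier is 6.

6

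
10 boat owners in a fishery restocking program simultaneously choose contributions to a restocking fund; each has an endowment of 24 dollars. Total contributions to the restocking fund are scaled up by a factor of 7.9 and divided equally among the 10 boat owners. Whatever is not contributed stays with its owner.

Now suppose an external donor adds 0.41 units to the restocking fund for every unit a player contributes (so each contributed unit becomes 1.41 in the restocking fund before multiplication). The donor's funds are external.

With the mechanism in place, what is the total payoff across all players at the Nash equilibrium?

2673.36 dollars

With the mechanism, a contributed unit returns 7.9 × 1.41 / 10 = 1.1139 per unit of net cost to the contributor — now above 1 — so contributing fully is weakly dominant for every player.
At the Nash equilibrium everyone contributes 24. Group total payoff = 7.9 × 1.41 × 240 = 2673.36.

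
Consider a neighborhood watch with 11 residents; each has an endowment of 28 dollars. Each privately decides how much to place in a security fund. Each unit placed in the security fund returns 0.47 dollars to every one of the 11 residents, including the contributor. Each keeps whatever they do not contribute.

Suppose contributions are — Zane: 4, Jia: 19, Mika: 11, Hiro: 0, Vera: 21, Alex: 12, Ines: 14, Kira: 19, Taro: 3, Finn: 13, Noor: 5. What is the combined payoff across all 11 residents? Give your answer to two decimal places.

Total contributed: 4 + 19 + 11 + 0 + 21 + 12 + 14 + 19 + 3 + 13 + 5 = 121; total kept: 11 × 28 − 121 = 187.
The security fund pays out 0.47 × 11 × 121 = 625.57 in aggregate.
Group total = 187 + 625.57 = 812.57.

812.57 dollars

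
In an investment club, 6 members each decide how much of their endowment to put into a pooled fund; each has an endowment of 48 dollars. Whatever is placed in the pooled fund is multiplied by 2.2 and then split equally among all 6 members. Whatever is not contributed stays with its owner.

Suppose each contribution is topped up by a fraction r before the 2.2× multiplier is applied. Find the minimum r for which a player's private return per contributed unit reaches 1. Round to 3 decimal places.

1.727

With matching at rate r, one contributed unit becomes (1 + r) in the pooled fund and returns 2.2 × (1 + r) / 6 to the contributor.
Setting this equal to 1: 1 + r = 6/2.2 = 2.7273.
So the minimum matching rate is r = 2.7273 − 1 = 1.727.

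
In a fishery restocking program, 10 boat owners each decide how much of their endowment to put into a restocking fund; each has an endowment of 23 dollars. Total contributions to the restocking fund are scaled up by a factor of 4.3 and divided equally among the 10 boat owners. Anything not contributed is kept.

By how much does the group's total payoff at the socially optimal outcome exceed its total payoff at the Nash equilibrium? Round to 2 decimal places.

Each contributed unit returns 4.3/10 = 0.4300 to its contributor — below 1 — so contributing 0 is dominant for every player. At the Nash equilibrium everyone keeps their 23, and the group total is 10 × 23 = 230.
Each contributed unit returns 4.300 to the group as a whole (0.4300 to each of 10 players), which exceeds 1, so the social optimum is full contribution: group total = 4.300 × 230 = 989.00.
Efficiency loss = 989.00 − 230 = 759.00.

759.00 dollars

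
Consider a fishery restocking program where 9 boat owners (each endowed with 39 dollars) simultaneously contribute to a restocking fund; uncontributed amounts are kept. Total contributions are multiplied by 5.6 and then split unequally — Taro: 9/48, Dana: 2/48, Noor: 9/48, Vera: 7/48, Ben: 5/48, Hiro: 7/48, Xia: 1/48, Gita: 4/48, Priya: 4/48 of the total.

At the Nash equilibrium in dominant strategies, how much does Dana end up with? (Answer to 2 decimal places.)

57.20 dollars

For player j, contributing a unit is worthwhile iff 5.6 × (j's share) ≥ 1, i.e. iff j's share is at least 0.1786.
Taro and Noor clear that bar, contributing 39 each; the remaining 7 contribute 0. Total contributed: 78.
Dana keeps 39 and receives 5.6 × 78 × 2/48 = 18.20 from the restocking fund, for a payoff of 57.20.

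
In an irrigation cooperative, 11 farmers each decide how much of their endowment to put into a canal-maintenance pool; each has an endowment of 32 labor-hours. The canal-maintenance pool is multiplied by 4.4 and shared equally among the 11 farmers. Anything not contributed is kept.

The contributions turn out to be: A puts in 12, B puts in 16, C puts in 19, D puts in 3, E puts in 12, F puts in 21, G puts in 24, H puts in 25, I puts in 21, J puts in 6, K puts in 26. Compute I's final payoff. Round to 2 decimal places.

85.00 labor-hours

Total contributed: 12 + 16 + 19 + 3 + 12 + 21 + 24 + 25 + 21 + 6 + 26 = 185.
Each receives 4.4 × 185 / 11 = 74.00 from the canal-maintenance pool.
I keeps 32 − 21 = 11, so I's payoff is 11 + 74.00 = 85.00.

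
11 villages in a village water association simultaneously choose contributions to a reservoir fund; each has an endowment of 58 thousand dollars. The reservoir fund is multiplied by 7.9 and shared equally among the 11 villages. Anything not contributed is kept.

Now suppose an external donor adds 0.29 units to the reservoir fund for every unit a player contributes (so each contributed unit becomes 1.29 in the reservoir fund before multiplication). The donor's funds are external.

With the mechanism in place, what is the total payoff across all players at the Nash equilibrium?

The effective private return is 7.9 × 1.29 / 11 = 0.9265, which is still under 1, so the mechanism doesn't change anyone's dominant strategy: zero contribution.
Everyone keeps their endowment and the group total is 11 × 58 = 638.

638.00 thousand dollars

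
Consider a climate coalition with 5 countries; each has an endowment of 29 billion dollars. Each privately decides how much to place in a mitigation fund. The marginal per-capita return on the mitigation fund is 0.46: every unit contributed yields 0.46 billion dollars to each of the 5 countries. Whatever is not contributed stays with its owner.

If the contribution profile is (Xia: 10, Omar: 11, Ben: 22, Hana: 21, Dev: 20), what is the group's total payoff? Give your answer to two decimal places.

254.20 billion dollars

Total contributed: 10 + 11 + 22 + 21 + 20 = 84; total kept: 5 × 29 − 84 = 61.
The mitigation fund pays out 0.46 × 5 × 84 = 193.20 in aggregate.
Group total = 61 + 193.20 = 254.20.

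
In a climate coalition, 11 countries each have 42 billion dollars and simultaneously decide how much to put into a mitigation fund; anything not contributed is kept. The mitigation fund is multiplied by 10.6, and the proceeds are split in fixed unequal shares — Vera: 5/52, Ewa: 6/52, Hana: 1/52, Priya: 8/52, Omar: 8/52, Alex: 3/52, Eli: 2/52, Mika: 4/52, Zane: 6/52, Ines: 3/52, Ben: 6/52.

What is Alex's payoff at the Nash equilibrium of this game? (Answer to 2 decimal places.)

A player with share s gets back 10.6·s per unit contributed, so full contribution is dominant for anyone with s > 1/10.6 = 0.0943 and zero contribution is dominant for anyone below.
Vera, Ewa, Priya, Omar, Zane and Ben are above the threshold, contributing 42 each; the remaining 5 contribute 0. Total contributed: 252.
Alex keeps 42 and receives 10.6 × 252 × 3/52 = 154.11 from the mitigation fund, for a payoff of 196.11.

196.11 billion dollars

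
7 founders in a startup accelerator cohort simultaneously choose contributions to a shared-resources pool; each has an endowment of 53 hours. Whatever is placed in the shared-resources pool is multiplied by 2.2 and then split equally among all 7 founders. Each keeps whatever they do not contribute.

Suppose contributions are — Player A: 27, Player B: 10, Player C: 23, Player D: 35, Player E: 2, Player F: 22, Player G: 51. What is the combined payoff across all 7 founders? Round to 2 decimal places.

Total contributed: 27 + 10 + 23 + 35 + 2 + 22 + 51 = 170; total kept: 7 × 53 − 170 = 201.
The shared-resources pool pays out 2.2 × 170 = 374.00 in aggregate.
Group total = 201 + 374.00 = 575.00.

575.00 hours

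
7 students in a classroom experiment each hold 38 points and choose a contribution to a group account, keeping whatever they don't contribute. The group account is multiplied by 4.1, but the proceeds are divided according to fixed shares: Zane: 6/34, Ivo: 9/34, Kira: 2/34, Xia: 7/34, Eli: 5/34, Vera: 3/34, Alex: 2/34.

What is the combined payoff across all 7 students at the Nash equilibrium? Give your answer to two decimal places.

For player j, contributing a unit is worthwhile iff 4.1 × (j's share) ≥ 1, i.e. iff j's share is at least 0.2439.
The only share above 0.2439 is Ivo's 9/34, contributing 38; the remaining 6 contribute 0. Total contributed: 38.
The group account pays out 4.1 × 38 = 155.80 in total (split across the unequal shares, but the aggregate is all that matters for the group sum).
The 6 free-riders keep 38 each, adding 228. Group total = 228 + 155.80 = 383.80.

383.80 points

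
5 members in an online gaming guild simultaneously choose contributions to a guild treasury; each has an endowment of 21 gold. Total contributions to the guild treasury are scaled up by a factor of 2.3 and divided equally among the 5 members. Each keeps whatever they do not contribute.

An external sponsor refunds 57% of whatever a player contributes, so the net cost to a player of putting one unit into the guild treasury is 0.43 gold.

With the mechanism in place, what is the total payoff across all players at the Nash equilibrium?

With the mechanism, a contributed unit returns (2.3/5) / 0.43 = 1.0698 per unit of net cost to the contributor — now above 1 — so contributing fully is weakly dominant for every player.
At the Nash equilibrium everyone contributes 21. Group total payoff = 5 × (21 × 0.57 + 2.3 × 21) = 301.35.

301.35 gold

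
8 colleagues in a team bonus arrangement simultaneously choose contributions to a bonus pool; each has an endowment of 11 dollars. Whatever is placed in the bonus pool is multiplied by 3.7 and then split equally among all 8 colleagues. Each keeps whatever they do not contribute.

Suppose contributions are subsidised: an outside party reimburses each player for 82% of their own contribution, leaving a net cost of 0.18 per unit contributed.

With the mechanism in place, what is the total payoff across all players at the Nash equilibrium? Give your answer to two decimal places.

397.76 dollars

With the mechanism, a contributed unit returns (3.7/8) / 0.18 = 2.5694 per unit of net cost to the contributor — now above 1 — so contributing fully is weakly dominant for every player.
So the Nash equilibrium is full contribution by all 8; the group earns 8 × (11 × 0.82 + 3.7 × 11) = 397.76.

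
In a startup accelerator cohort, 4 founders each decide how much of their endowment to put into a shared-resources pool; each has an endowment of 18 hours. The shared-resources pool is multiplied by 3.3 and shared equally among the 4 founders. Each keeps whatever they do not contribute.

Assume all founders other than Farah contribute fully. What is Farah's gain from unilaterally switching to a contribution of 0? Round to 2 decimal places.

Switching from a contribution of 18 to 0 lets Farah keep an extra 18 hours, but lowers the shared-resources pool by 18, which costs Farah their own share of that drop: 3.3/4 × 18 = 14.85.
Net gain = 18 − 14.85 = 3.15. The private return per contributed unit (0.8250) is below 1, so free-riding is indeed the best response regardless of what the others do.

3.15 hours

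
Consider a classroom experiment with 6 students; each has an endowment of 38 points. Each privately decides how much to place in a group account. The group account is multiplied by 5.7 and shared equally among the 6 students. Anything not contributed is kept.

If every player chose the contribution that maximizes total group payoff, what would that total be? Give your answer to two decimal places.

1299.60 points

Each contributed unit returns 5.700 to the group as a whole (0.9500 to each of 6 players), which exceeds 1, so the social optimum is full contribution: group total = 5.700 × 228 = 1299.60.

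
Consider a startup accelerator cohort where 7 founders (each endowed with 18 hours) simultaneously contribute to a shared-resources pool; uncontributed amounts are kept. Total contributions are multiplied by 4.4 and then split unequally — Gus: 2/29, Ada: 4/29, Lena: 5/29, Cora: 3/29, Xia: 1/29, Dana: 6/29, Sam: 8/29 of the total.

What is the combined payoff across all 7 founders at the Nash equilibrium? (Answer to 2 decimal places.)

187.20 hours

A player with share s gets back 4.4·s per unit contributed, so full contribution is dominant for anyone with s > 1/4.4 = 0.2273 and zero contribution is dominant for anyone below.
The only share above 0.2273 is Sam's 8/29, contributing 18; the remaining 6 contribute 0. Total contributed: 18.
The shared-resources pool pays out 4.4 × 18 = 79.20 in total (split across the unequal shares, but the aggregate is all that matters for the group sum).
The 6 free-riders keep 18 each, adding 108. Group total = 108 + 79.20 = 187.20.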